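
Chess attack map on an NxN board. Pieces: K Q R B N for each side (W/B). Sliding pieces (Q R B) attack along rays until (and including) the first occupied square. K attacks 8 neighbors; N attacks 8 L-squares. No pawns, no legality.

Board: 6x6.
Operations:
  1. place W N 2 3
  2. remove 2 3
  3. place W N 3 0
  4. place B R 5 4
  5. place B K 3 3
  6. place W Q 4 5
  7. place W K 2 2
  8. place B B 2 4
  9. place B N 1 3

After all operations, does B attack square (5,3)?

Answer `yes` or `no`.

Answer: yes

Derivation:
Op 1: place WN@(2,3)
Op 2: remove (2,3)
Op 3: place WN@(3,0)
Op 4: place BR@(5,4)
Op 5: place BK@(3,3)
Op 6: place WQ@(4,5)
Op 7: place WK@(2,2)
Op 8: place BB@(2,4)
Op 9: place BN@(1,3)
Per-piece attacks for B:
  BN@(1,3): attacks (2,5) (3,4) (0,5) (2,1) (3,2) (0,1)
  BB@(2,4): attacks (3,5) (3,3) (1,5) (1,3) [ray(1,-1) blocked at (3,3); ray(-1,-1) blocked at (1,3)]
  BK@(3,3): attacks (3,4) (3,2) (4,3) (2,3) (4,4) (4,2) (2,4) (2,2)
  BR@(5,4): attacks (5,5) (5,3) (5,2) (5,1) (5,0) (4,4) (3,4) (2,4) [ray(-1,0) blocked at (2,4)]
B attacks (5,3): yes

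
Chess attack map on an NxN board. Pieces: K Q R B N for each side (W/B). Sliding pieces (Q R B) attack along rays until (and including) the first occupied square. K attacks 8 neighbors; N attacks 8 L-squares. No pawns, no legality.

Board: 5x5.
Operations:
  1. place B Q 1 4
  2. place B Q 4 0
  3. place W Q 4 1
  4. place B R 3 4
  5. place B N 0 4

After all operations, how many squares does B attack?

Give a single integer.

Answer: 19

Derivation:
Op 1: place BQ@(1,4)
Op 2: place BQ@(4,0)
Op 3: place WQ@(4,1)
Op 4: place BR@(3,4)
Op 5: place BN@(0,4)
Per-piece attacks for B:
  BN@(0,4): attacks (1,2) (2,3)
  BQ@(1,4): attacks (1,3) (1,2) (1,1) (1,0) (2,4) (3,4) (0,4) (2,3) (3,2) (4,1) (0,3) [ray(1,0) blocked at (3,4); ray(-1,0) blocked at (0,4); ray(1,-1) blocked at (4,1)]
  BR@(3,4): attacks (3,3) (3,2) (3,1) (3,0) (4,4) (2,4) (1,4) [ray(-1,0) blocked at (1,4)]
  BQ@(4,0): attacks (4,1) (3,0) (2,0) (1,0) (0,0) (3,1) (2,2) (1,3) (0,4) [ray(0,1) blocked at (4,1); ray(-1,1) blocked at (0,4)]
Union (19 distinct): (0,0) (0,3) (0,4) (1,0) (1,1) (1,2) (1,3) (1,4) (2,0) (2,2) (2,3) (2,4) (3,0) (3,1) (3,2) (3,3) (3,4) (4,1) (4,4)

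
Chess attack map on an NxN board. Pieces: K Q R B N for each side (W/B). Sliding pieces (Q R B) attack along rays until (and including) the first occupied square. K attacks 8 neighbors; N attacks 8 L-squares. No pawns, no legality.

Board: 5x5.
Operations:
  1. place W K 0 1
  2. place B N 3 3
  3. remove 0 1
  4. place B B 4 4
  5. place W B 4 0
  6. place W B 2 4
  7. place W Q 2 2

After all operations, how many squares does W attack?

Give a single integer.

Op 1: place WK@(0,1)
Op 2: place BN@(3,3)
Op 3: remove (0,1)
Op 4: place BB@(4,4)
Op 5: place WB@(4,0)
Op 6: place WB@(2,4)
Op 7: place WQ@(2,2)
Per-piece attacks for W:
  WQ@(2,2): attacks (2,3) (2,4) (2,1) (2,0) (3,2) (4,2) (1,2) (0,2) (3,3) (3,1) (4,0) (1,3) (0,4) (1,1) (0,0) [ray(0,1) blocked at (2,4); ray(1,1) blocked at (3,3); ray(1,-1) blocked at (4,0)]
  WB@(2,4): attacks (3,3) (1,3) (0,2) [ray(1,-1) blocked at (3,3)]
  WB@(4,0): attacks (3,1) (2,2) [ray(-1,1) blocked at (2,2)]
Union (16 distinct): (0,0) (0,2) (0,4) (1,1) (1,2) (1,3) (2,0) (2,1) (2,2) (2,3) (2,4) (3,1) (3,2) (3,3) (4,0) (4,2)

Answer: 16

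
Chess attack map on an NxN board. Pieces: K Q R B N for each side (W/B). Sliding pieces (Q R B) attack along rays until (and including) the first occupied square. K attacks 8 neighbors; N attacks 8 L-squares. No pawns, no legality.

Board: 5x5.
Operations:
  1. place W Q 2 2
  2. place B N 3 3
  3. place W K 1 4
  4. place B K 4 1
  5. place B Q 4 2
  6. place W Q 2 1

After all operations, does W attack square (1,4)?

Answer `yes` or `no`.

Op 1: place WQ@(2,2)
Op 2: place BN@(3,3)
Op 3: place WK@(1,4)
Op 4: place BK@(4,1)
Op 5: place BQ@(4,2)
Op 6: place WQ@(2,1)
Per-piece attacks for W:
  WK@(1,4): attacks (1,3) (2,4) (0,4) (2,3) (0,3)
  WQ@(2,1): attacks (2,2) (2,0) (3,1) (4,1) (1,1) (0,1) (3,2) (4,3) (3,0) (1,2) (0,3) (1,0) [ray(0,1) blocked at (2,2); ray(1,0) blocked at (4,1)]
  WQ@(2,2): attacks (2,3) (2,4) (2,1) (3,2) (4,2) (1,2) (0,2) (3,3) (3,1) (4,0) (1,3) (0,4) (1,1) (0,0) [ray(0,-1) blocked at (2,1); ray(1,0) blocked at (4,2); ray(1,1) blocked at (3,3)]
W attacks (1,4): no

Answer: no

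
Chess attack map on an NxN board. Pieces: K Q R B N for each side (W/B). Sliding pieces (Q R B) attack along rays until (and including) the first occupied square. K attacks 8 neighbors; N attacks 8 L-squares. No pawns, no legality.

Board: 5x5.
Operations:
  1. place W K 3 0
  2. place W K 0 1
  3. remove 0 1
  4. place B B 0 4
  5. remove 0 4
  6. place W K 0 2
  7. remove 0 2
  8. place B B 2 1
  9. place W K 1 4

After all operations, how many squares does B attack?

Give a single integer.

Answer: 6

Derivation:
Op 1: place WK@(3,0)
Op 2: place WK@(0,1)
Op 3: remove (0,1)
Op 4: place BB@(0,4)
Op 5: remove (0,4)
Op 6: place WK@(0,2)
Op 7: remove (0,2)
Op 8: place BB@(2,1)
Op 9: place WK@(1,4)
Per-piece attacks for B:
  BB@(2,1): attacks (3,2) (4,3) (3,0) (1,2) (0,3) (1,0) [ray(1,-1) blocked at (3,0)]
Union (6 distinct): (0,3) (1,0) (1,2) (3,0) (3,2) (4,3)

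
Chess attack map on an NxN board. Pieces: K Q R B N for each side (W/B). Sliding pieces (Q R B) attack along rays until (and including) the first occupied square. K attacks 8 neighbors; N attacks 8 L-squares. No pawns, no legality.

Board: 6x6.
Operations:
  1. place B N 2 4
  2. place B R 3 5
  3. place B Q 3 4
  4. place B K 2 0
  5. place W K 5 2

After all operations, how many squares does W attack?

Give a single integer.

Answer: 5

Derivation:
Op 1: place BN@(2,4)
Op 2: place BR@(3,5)
Op 3: place BQ@(3,4)
Op 4: place BK@(2,0)
Op 5: place WK@(5,2)
Per-piece attacks for W:
  WK@(5,2): attacks (5,3) (5,1) (4,2) (4,3) (4,1)
Union (5 distinct): (4,1) (4,2) (4,3) (5,1) (5,3)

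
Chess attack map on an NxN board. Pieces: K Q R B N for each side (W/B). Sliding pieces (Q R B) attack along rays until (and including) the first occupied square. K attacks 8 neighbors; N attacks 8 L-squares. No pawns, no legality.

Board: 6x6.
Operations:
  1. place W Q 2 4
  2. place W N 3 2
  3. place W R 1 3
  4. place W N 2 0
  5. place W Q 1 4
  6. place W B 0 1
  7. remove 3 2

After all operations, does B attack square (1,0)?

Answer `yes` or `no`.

Answer: no

Derivation:
Op 1: place WQ@(2,4)
Op 2: place WN@(3,2)
Op 3: place WR@(1,3)
Op 4: place WN@(2,0)
Op 5: place WQ@(1,4)
Op 6: place WB@(0,1)
Op 7: remove (3,2)
Per-piece attacks for B:
B attacks (1,0): no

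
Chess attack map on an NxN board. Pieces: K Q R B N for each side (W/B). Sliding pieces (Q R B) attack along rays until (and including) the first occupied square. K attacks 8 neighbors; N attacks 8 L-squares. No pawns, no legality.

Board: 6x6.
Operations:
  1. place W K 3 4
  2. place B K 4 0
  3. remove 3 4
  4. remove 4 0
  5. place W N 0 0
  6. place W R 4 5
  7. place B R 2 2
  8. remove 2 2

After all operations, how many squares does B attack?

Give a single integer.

Answer: 0

Derivation:
Op 1: place WK@(3,4)
Op 2: place BK@(4,0)
Op 3: remove (3,4)
Op 4: remove (4,0)
Op 5: place WN@(0,0)
Op 6: place WR@(4,5)
Op 7: place BR@(2,2)
Op 8: remove (2,2)
Per-piece attacks for B:
Union (0 distinct): (none)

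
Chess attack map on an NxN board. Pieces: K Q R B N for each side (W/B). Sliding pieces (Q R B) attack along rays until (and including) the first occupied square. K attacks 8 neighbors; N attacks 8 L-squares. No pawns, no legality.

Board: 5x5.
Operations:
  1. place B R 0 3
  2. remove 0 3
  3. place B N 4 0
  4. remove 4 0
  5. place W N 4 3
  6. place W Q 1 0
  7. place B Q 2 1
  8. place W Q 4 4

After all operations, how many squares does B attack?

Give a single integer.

Op 1: place BR@(0,3)
Op 2: remove (0,3)
Op 3: place BN@(4,0)
Op 4: remove (4,0)
Op 5: place WN@(4,3)
Op 6: place WQ@(1,0)
Op 7: place BQ@(2,1)
Op 8: place WQ@(4,4)
Per-piece attacks for B:
  BQ@(2,1): attacks (2,2) (2,3) (2,4) (2,0) (3,1) (4,1) (1,1) (0,1) (3,2) (4,3) (3,0) (1,2) (0,3) (1,0) [ray(1,1) blocked at (4,3); ray(-1,-1) blocked at (1,0)]
Union (14 distinct): (0,1) (0,3) (1,0) (1,1) (1,2) (2,0) (2,2) (2,3) (2,4) (3,0) (3,1) (3,2) (4,1) (4,3)

Answer: 14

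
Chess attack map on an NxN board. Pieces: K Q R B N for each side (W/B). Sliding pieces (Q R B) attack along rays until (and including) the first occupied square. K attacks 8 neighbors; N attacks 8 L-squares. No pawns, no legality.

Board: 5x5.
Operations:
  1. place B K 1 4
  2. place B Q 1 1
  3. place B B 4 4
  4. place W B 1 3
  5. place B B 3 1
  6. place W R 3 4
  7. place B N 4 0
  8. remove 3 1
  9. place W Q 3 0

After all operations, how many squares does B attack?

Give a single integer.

Op 1: place BK@(1,4)
Op 2: place BQ@(1,1)
Op 3: place BB@(4,4)
Op 4: place WB@(1,3)
Op 5: place BB@(3,1)
Op 6: place WR@(3,4)
Op 7: place BN@(4,0)
Op 8: remove (3,1)
Op 9: place WQ@(3,0)
Per-piece attacks for B:
  BQ@(1,1): attacks (1,2) (1,3) (1,0) (2,1) (3,1) (4,1) (0,1) (2,2) (3,3) (4,4) (2,0) (0,2) (0,0) [ray(0,1) blocked at (1,3); ray(1,1) blocked at (4,4)]
  BK@(1,4): attacks (1,3) (2,4) (0,4) (2,3) (0,3)
  BN@(4,0): attacks (3,2) (2,1)
  BB@(4,4): attacks (3,3) (2,2) (1,1) [ray(-1,-1) blocked at (1,1)]
Union (19 distinct): (0,0) (0,1) (0,2) (0,3) (0,4) (1,0) (1,1) (1,2) (1,3) (2,0) (2,1) (2,2) (2,3) (2,4) (3,1) (3,2) (3,3) (4,1) (4,4)

Answer: 19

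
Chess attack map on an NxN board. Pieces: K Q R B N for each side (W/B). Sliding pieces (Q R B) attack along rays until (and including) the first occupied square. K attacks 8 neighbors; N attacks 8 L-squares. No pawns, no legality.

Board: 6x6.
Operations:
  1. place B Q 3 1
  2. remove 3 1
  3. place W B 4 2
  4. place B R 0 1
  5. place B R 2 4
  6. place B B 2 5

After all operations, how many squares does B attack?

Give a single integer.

Answer: 20

Derivation:
Op 1: place BQ@(3,1)
Op 2: remove (3,1)
Op 3: place WB@(4,2)
Op 4: place BR@(0,1)
Op 5: place BR@(2,4)
Op 6: place BB@(2,5)
Per-piece attacks for B:
  BR@(0,1): attacks (0,2) (0,3) (0,4) (0,5) (0,0) (1,1) (2,1) (3,1) (4,1) (5,1)
  BR@(2,4): attacks (2,5) (2,3) (2,2) (2,1) (2,0) (3,4) (4,4) (5,4) (1,4) (0,4) [ray(0,1) blocked at (2,5)]
  BB@(2,5): attacks (3,4) (4,3) (5,2) (1,4) (0,3)
Union (20 distinct): (0,0) (0,2) (0,3) (0,4) (0,5) (1,1) (1,4) (2,0) (2,1) (2,2) (2,3) (2,5) (3,1) (3,4) (4,1) (4,3) (4,4) (5,1) (5,2) (5,4)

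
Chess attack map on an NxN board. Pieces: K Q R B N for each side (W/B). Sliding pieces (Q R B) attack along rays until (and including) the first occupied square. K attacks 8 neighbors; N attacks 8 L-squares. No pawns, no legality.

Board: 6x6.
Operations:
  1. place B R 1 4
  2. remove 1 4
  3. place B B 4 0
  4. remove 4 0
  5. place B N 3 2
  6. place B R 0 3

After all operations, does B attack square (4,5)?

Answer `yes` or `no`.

Op 1: place BR@(1,4)
Op 2: remove (1,4)
Op 3: place BB@(4,0)
Op 4: remove (4,0)
Op 5: place BN@(3,2)
Op 6: place BR@(0,3)
Per-piece attacks for B:
  BR@(0,3): attacks (0,4) (0,5) (0,2) (0,1) (0,0) (1,3) (2,3) (3,3) (4,3) (5,3)
  BN@(3,2): attacks (4,4) (5,3) (2,4) (1,3) (4,0) (5,1) (2,0) (1,1)
B attacks (4,5): no

Answer: no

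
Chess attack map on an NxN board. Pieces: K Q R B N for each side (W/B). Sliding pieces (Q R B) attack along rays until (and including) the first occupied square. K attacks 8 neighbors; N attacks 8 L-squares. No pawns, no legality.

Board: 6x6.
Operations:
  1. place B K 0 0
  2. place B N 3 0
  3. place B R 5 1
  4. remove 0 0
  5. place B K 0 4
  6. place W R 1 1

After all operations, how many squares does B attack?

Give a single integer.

Answer: 17

Derivation:
Op 1: place BK@(0,0)
Op 2: place BN@(3,0)
Op 3: place BR@(5,1)
Op 4: remove (0,0)
Op 5: place BK@(0,4)
Op 6: place WR@(1,1)
Per-piece attacks for B:
  BK@(0,4): attacks (0,5) (0,3) (1,4) (1,5) (1,3)
  BN@(3,0): attacks (4,2) (5,1) (2,2) (1,1)
  BR@(5,1): attacks (5,2) (5,3) (5,4) (5,5) (5,0) (4,1) (3,1) (2,1) (1,1) [ray(-1,0) blocked at (1,1)]
Union (17 distinct): (0,3) (0,5) (1,1) (1,3) (1,4) (1,5) (2,1) (2,2) (3,1) (4,1) (4,2) (5,0) (5,1) (5,2) (5,3) (5,4) (5,5)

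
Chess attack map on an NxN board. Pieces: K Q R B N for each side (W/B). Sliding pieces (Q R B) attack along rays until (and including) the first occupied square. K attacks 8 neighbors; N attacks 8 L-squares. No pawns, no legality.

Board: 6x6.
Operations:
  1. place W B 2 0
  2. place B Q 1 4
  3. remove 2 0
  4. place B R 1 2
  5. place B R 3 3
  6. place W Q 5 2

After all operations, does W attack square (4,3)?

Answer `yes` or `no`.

Answer: yes

Derivation:
Op 1: place WB@(2,0)
Op 2: place BQ@(1,4)
Op 3: remove (2,0)
Op 4: place BR@(1,2)
Op 5: place BR@(3,3)
Op 6: place WQ@(5,2)
Per-piece attacks for W:
  WQ@(5,2): attacks (5,3) (5,4) (5,5) (5,1) (5,0) (4,2) (3,2) (2,2) (1,2) (4,3) (3,4) (2,5) (4,1) (3,0) [ray(-1,0) blocked at (1,2)]
W attacks (4,3): yes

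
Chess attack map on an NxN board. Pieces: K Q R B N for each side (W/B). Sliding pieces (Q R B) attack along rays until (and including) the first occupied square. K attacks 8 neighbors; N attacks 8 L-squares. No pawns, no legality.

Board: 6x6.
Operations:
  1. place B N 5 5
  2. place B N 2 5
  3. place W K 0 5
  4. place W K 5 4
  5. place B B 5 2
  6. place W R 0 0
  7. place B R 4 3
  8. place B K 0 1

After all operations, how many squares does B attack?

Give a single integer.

Answer: 19

Derivation:
Op 1: place BN@(5,5)
Op 2: place BN@(2,5)
Op 3: place WK@(0,5)
Op 4: place WK@(5,4)
Op 5: place BB@(5,2)
Op 6: place WR@(0,0)
Op 7: place BR@(4,3)
Op 8: place BK@(0,1)
Per-piece attacks for B:
  BK@(0,1): attacks (0,2) (0,0) (1,1) (1,2) (1,0)
  BN@(2,5): attacks (3,3) (4,4) (1,3) (0,4)
  BR@(4,3): attacks (4,4) (4,5) (4,2) (4,1) (4,0) (5,3) (3,3) (2,3) (1,3) (0,3)
  BB@(5,2): attacks (4,3) (4,1) (3,0) [ray(-1,1) blocked at (4,3)]
  BN@(5,5): attacks (4,3) (3,4)
Union (19 distinct): (0,0) (0,2) (0,3) (0,4) (1,0) (1,1) (1,2) (1,3) (2,3) (3,0) (3,3) (3,4) (4,0) (4,1) (4,2) (4,3) (4,4) (4,5) (5,3)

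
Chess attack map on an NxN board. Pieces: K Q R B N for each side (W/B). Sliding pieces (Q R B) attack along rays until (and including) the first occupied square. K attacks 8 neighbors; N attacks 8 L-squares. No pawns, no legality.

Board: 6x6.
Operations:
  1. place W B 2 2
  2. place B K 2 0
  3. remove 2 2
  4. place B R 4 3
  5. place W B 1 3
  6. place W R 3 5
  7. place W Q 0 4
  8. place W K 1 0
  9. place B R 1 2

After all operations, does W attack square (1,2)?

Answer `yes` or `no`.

Op 1: place WB@(2,2)
Op 2: place BK@(2,0)
Op 3: remove (2,2)
Op 4: place BR@(4,3)
Op 5: place WB@(1,3)
Op 6: place WR@(3,5)
Op 7: place WQ@(0,4)
Op 8: place WK@(1,0)
Op 9: place BR@(1,2)
Per-piece attacks for W:
  WQ@(0,4): attacks (0,5) (0,3) (0,2) (0,1) (0,0) (1,4) (2,4) (3,4) (4,4) (5,4) (1,5) (1,3) [ray(1,-1) blocked at (1,3)]
  WK@(1,0): attacks (1,1) (2,0) (0,0) (2,1) (0,1)
  WB@(1,3): attacks (2,4) (3,5) (2,2) (3,1) (4,0) (0,4) (0,2) [ray(1,1) blocked at (3,5); ray(-1,1) blocked at (0,4)]
  WR@(3,5): attacks (3,4) (3,3) (3,2) (3,1) (3,0) (4,5) (5,5) (2,5) (1,5) (0,5)
W attacks (1,2): no

Answer: no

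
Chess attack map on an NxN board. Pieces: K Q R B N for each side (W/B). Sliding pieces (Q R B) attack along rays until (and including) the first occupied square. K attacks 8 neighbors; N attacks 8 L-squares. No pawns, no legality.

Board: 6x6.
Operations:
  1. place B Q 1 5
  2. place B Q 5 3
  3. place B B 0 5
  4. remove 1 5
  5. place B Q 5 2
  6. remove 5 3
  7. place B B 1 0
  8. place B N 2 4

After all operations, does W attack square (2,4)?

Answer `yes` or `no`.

Answer: no

Derivation:
Op 1: place BQ@(1,5)
Op 2: place BQ@(5,3)
Op 3: place BB@(0,5)
Op 4: remove (1,5)
Op 5: place BQ@(5,2)
Op 6: remove (5,3)
Op 7: place BB@(1,0)
Op 8: place BN@(2,4)
Per-piece attacks for W:
W attacks (2,4): no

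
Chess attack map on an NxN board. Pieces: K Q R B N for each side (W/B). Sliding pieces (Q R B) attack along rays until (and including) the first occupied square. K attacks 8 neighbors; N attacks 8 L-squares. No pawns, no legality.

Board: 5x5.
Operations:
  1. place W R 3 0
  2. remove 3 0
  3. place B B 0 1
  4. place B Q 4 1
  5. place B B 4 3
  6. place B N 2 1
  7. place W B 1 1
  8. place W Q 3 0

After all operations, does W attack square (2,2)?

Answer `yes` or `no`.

Op 1: place WR@(3,0)
Op 2: remove (3,0)
Op 3: place BB@(0,1)
Op 4: place BQ@(4,1)
Op 5: place BB@(4,3)
Op 6: place BN@(2,1)
Op 7: place WB@(1,1)
Op 8: place WQ@(3,0)
Per-piece attacks for W:
  WB@(1,1): attacks (2,2) (3,3) (4,4) (2,0) (0,2) (0,0)
  WQ@(3,0): attacks (3,1) (3,2) (3,3) (3,4) (4,0) (2,0) (1,0) (0,0) (4,1) (2,1) [ray(1,1) blocked at (4,1); ray(-1,1) blocked at (2,1)]
W attacks (2,2): yes

Answer: yes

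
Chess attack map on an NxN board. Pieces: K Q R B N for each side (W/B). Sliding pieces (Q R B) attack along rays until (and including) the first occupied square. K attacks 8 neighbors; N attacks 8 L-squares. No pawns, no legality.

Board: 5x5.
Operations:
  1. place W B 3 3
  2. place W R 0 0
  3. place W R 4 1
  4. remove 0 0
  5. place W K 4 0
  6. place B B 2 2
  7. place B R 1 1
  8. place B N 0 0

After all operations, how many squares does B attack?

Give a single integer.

Answer: 12

Derivation:
Op 1: place WB@(3,3)
Op 2: place WR@(0,0)
Op 3: place WR@(4,1)
Op 4: remove (0,0)
Op 5: place WK@(4,0)
Op 6: place BB@(2,2)
Op 7: place BR@(1,1)
Op 8: place BN@(0,0)
Per-piece attacks for B:
  BN@(0,0): attacks (1,2) (2,1)
  BR@(1,1): attacks (1,2) (1,3) (1,4) (1,0) (2,1) (3,1) (4,1) (0,1) [ray(1,0) blocked at (4,1)]
  BB@(2,2): attacks (3,3) (3,1) (4,0) (1,3) (0,4) (1,1) [ray(1,1) blocked at (3,3); ray(1,-1) blocked at (4,0); ray(-1,-1) blocked at (1,1)]
Union (12 distinct): (0,1) (0,4) (1,0) (1,1) (1,2) (1,3) (1,4) (2,1) (3,1) (3,3) (4,0) (4,1)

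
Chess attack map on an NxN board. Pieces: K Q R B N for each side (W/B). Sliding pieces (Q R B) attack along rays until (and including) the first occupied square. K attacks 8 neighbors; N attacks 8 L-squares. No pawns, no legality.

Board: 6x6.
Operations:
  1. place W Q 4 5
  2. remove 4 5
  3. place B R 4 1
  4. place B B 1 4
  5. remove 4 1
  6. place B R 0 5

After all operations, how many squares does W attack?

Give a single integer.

Answer: 0

Derivation:
Op 1: place WQ@(4,5)
Op 2: remove (4,5)
Op 3: place BR@(4,1)
Op 4: place BB@(1,4)
Op 5: remove (4,1)
Op 6: place BR@(0,5)
Per-piece attacks for W:
Union (0 distinct): (none)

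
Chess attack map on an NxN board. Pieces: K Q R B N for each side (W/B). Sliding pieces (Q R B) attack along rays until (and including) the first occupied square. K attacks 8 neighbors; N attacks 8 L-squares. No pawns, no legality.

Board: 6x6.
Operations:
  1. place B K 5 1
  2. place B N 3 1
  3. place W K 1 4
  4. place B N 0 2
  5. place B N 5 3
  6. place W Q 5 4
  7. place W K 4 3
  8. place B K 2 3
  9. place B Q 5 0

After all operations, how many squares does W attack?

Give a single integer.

Answer: 20

Derivation:
Op 1: place BK@(5,1)
Op 2: place BN@(3,1)
Op 3: place WK@(1,4)
Op 4: place BN@(0,2)
Op 5: place BN@(5,3)
Op 6: place WQ@(5,4)
Op 7: place WK@(4,3)
Op 8: place BK@(2,3)
Op 9: place BQ@(5,0)
Per-piece attacks for W:
  WK@(1,4): attacks (1,5) (1,3) (2,4) (0,4) (2,5) (2,3) (0,5) (0,3)
  WK@(4,3): attacks (4,4) (4,2) (5,3) (3,3) (5,4) (5,2) (3,4) (3,2)
  WQ@(5,4): attacks (5,5) (5,3) (4,4) (3,4) (2,4) (1,4) (4,5) (4,3) [ray(0,-1) blocked at (5,3); ray(-1,0) blocked at (1,4); ray(-1,-1) blocked at (4,3)]
Union (20 distinct): (0,3) (0,4) (0,5) (1,3) (1,4) (1,5) (2,3) (2,4) (2,5) (3,2) (3,3) (3,4) (4,2) (4,3) (4,4) (4,5) (5,2) (5,3) (5,4) (5,5)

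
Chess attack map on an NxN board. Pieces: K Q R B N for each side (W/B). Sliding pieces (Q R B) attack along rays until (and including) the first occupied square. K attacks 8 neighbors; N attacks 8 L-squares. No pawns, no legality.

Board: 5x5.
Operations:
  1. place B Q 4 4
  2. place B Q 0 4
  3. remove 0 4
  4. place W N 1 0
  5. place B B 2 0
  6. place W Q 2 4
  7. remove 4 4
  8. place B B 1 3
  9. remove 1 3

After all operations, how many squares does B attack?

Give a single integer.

Op 1: place BQ@(4,4)
Op 2: place BQ@(0,4)
Op 3: remove (0,4)
Op 4: place WN@(1,0)
Op 5: place BB@(2,0)
Op 6: place WQ@(2,4)
Op 7: remove (4,4)
Op 8: place BB@(1,3)
Op 9: remove (1,3)
Per-piece attacks for B:
  BB@(2,0): attacks (3,1) (4,2) (1,1) (0,2)
Union (4 distinct): (0,2) (1,1) (3,1) (4,2)

Answer: 4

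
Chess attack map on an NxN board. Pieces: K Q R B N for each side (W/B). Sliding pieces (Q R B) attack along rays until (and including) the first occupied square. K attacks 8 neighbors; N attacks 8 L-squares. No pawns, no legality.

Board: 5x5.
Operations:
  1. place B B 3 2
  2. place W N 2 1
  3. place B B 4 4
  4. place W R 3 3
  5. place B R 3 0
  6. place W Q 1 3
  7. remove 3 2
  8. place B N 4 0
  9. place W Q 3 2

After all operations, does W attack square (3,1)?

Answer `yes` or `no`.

Op 1: place BB@(3,2)
Op 2: place WN@(2,1)
Op 3: place BB@(4,4)
Op 4: place WR@(3,3)
Op 5: place BR@(3,0)
Op 6: place WQ@(1,3)
Op 7: remove (3,2)
Op 8: place BN@(4,0)
Op 9: place WQ@(3,2)
Per-piece attacks for W:
  WQ@(1,3): attacks (1,4) (1,2) (1,1) (1,0) (2,3) (3,3) (0,3) (2,4) (2,2) (3,1) (4,0) (0,4) (0,2) [ray(1,0) blocked at (3,3); ray(1,-1) blocked at (4,0)]
  WN@(2,1): attacks (3,3) (4,2) (1,3) (0,2) (4,0) (0,0)
  WQ@(3,2): attacks (3,3) (3,1) (3,0) (4,2) (2,2) (1,2) (0,2) (4,3) (4,1) (2,3) (1,4) (2,1) [ray(0,1) blocked at (3,3); ray(0,-1) blocked at (3,0); ray(-1,-1) blocked at (2,1)]
  WR@(3,3): attacks (3,4) (3,2) (4,3) (2,3) (1,3) [ray(0,-1) blocked at (3,2); ray(-1,0) blocked at (1,3)]
W attacks (3,1): yes

Answer: yes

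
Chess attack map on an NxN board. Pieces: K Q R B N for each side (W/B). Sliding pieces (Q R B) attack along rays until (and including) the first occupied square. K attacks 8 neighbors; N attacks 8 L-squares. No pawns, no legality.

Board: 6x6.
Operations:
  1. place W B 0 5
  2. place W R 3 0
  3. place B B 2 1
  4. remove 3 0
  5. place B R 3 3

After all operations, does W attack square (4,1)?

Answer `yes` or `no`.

Answer: yes

Derivation:
Op 1: place WB@(0,5)
Op 2: place WR@(3,0)
Op 3: place BB@(2,1)
Op 4: remove (3,0)
Op 5: place BR@(3,3)
Per-piece attacks for W:
  WB@(0,5): attacks (1,4) (2,3) (3,2) (4,1) (5,0)
W attacks (4,1): yes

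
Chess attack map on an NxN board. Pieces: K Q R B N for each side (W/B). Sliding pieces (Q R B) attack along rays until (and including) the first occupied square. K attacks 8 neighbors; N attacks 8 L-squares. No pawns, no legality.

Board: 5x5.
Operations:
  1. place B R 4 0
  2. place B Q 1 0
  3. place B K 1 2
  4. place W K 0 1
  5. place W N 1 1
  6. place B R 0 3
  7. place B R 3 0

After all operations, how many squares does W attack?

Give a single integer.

Op 1: place BR@(4,0)
Op 2: place BQ@(1,0)
Op 3: place BK@(1,2)
Op 4: place WK@(0,1)
Op 5: place WN@(1,1)
Op 6: place BR@(0,3)
Op 7: place BR@(3,0)
Per-piece attacks for W:
  WK@(0,1): attacks (0,2) (0,0) (1,1) (1,2) (1,0)
  WN@(1,1): attacks (2,3) (3,2) (0,3) (3,0)
Union (9 distinct): (0,0) (0,2) (0,3) (1,0) (1,1) (1,2) (2,3) (3,0) (3,2)

Answer: 9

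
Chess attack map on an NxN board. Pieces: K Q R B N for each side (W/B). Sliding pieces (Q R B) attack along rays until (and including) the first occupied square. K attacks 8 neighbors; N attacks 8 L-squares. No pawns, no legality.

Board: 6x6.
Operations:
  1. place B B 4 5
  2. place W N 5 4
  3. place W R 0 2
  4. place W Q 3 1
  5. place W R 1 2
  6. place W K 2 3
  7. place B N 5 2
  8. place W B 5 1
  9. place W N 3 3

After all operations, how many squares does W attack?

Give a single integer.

Op 1: place BB@(4,5)
Op 2: place WN@(5,4)
Op 3: place WR@(0,2)
Op 4: place WQ@(3,1)
Op 5: place WR@(1,2)
Op 6: place WK@(2,3)
Op 7: place BN@(5,2)
Op 8: place WB@(5,1)
Op 9: place WN@(3,3)
Per-piece attacks for W:
  WR@(0,2): attacks (0,3) (0,4) (0,5) (0,1) (0,0) (1,2) [ray(1,0) blocked at (1,2)]
  WR@(1,2): attacks (1,3) (1,4) (1,5) (1,1) (1,0) (2,2) (3,2) (4,2) (5,2) (0,2) [ray(1,0) blocked at (5,2); ray(-1,0) blocked at (0,2)]
  WK@(2,3): attacks (2,4) (2,2) (3,3) (1,3) (3,4) (3,2) (1,4) (1,2)
  WQ@(3,1): attacks (3,2) (3,3) (3,0) (4,1) (5,1) (2,1) (1,1) (0,1) (4,2) (5,3) (4,0) (2,2) (1,3) (0,4) (2,0) [ray(0,1) blocked at (3,3); ray(1,0) blocked at (5,1)]
  WN@(3,3): attacks (4,5) (5,4) (2,5) (1,4) (4,1) (5,2) (2,1) (1,2)
  WB@(5,1): attacks (4,2) (3,3) (4,0) [ray(-1,1) blocked at (3,3)]
  WN@(5,4): attacks (3,5) (4,2) (3,3)
Union (30 distinct): (0,0) (0,1) (0,2) (0,3) (0,4) (0,5) (1,0) (1,1) (1,2) (1,3) (1,4) (1,5) (2,0) (2,1) (2,2) (2,4) (2,5) (3,0) (3,2) (3,3) (3,4) (3,5) (4,0) (4,1) (4,2) (4,5) (5,1) (5,2) (5,3) (5,4)

Answer: 30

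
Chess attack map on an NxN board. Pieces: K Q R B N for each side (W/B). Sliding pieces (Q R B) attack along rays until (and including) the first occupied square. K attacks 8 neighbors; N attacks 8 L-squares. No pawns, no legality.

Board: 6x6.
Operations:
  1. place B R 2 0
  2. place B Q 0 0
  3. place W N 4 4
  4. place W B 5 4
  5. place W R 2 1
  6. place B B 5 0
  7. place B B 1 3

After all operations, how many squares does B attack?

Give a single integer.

Answer: 23

Derivation:
Op 1: place BR@(2,0)
Op 2: place BQ@(0,0)
Op 3: place WN@(4,4)
Op 4: place WB@(5,4)
Op 5: place WR@(2,1)
Op 6: place BB@(5,0)
Op 7: place BB@(1,3)
Per-piece attacks for B:
  BQ@(0,0): attacks (0,1) (0,2) (0,3) (0,4) (0,5) (1,0) (2,0) (1,1) (2,2) (3,3) (4,4) [ray(1,0) blocked at (2,0); ray(1,1) blocked at (4,4)]
  BB@(1,3): attacks (2,4) (3,5) (2,2) (3,1) (4,0) (0,4) (0,2)
  BR@(2,0): attacks (2,1) (3,0) (4,0) (5,0) (1,0) (0,0) [ray(0,1) blocked at (2,1); ray(1,0) blocked at (5,0); ray(-1,0) blocked at (0,0)]
  BB@(5,0): attacks (4,1) (3,2) (2,3) (1,4) (0,5)
Union (23 distinct): (0,0) (0,1) (0,2) (0,3) (0,4) (0,5) (1,0) (1,1) (1,4) (2,0) (2,1) (2,2) (2,3) (2,4) (3,0) (3,1) (3,2) (3,3) (3,5) (4,0) (4,1) (4,4) (5,0)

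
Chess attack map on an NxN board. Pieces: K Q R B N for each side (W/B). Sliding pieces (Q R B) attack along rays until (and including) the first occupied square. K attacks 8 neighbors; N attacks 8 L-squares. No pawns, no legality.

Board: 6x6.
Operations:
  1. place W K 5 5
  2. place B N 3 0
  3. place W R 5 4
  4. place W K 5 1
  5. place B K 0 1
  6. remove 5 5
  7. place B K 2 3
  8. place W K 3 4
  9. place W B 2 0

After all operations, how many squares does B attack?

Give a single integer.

Op 1: place WK@(5,5)
Op 2: place BN@(3,0)
Op 3: place WR@(5,4)
Op 4: place WK@(5,1)
Op 5: place BK@(0,1)
Op 6: remove (5,5)
Op 7: place BK@(2,3)
Op 8: place WK@(3,4)
Op 9: place WB@(2,0)
Per-piece attacks for B:
  BK@(0,1): attacks (0,2) (0,0) (1,1) (1,2) (1,0)
  BK@(2,3): attacks (2,4) (2,2) (3,3) (1,3) (3,4) (3,2) (1,4) (1,2)
  BN@(3,0): attacks (4,2) (5,1) (2,2) (1,1)
Union (14 distinct): (0,0) (0,2) (1,0) (1,1) (1,2) (1,3) (1,4) (2,2) (2,4) (3,2) (3,3) (3,4) (4,2) (5,1)

Answer: 14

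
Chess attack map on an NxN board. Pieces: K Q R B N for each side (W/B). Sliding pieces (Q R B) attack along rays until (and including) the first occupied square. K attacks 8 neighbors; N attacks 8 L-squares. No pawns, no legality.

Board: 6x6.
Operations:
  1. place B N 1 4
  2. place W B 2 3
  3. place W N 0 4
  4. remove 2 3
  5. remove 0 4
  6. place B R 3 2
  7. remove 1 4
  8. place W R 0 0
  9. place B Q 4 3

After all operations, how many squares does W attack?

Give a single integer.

Op 1: place BN@(1,4)
Op 2: place WB@(2,3)
Op 3: place WN@(0,4)
Op 4: remove (2,3)
Op 5: remove (0,4)
Op 6: place BR@(3,2)
Op 7: remove (1,4)
Op 8: place WR@(0,0)
Op 9: place BQ@(4,3)
Per-piece attacks for W:
  WR@(0,0): attacks (0,1) (0,2) (0,3) (0,4) (0,5) (1,0) (2,0) (3,0) (4,0) (5,0)
Union (10 distinct): (0,1) (0,2) (0,3) (0,4) (0,5) (1,0) (2,0) (3,0) (4,0) (5,0)

Answer: 10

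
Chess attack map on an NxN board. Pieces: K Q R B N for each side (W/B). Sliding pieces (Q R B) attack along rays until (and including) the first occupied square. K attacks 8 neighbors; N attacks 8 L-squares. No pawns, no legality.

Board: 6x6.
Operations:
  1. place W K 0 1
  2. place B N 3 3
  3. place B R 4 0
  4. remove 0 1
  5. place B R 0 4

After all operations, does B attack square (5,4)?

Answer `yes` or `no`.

Answer: yes

Derivation:
Op 1: place WK@(0,1)
Op 2: place BN@(3,3)
Op 3: place BR@(4,0)
Op 4: remove (0,1)
Op 5: place BR@(0,4)
Per-piece attacks for B:
  BR@(0,4): attacks (0,5) (0,3) (0,2) (0,1) (0,0) (1,4) (2,4) (3,4) (4,4) (5,4)
  BN@(3,3): attacks (4,5) (5,4) (2,5) (1,4) (4,1) (5,2) (2,1) (1,2)
  BR@(4,0): attacks (4,1) (4,2) (4,3) (4,4) (4,5) (5,0) (3,0) (2,0) (1,0) (0,0)
B attacks (5,4): yes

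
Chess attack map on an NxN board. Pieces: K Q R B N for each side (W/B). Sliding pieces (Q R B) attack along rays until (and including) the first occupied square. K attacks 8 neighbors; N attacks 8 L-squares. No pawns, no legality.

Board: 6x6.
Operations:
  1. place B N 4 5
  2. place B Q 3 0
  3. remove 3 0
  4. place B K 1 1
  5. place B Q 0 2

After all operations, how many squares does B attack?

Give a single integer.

Answer: 20

Derivation:
Op 1: place BN@(4,5)
Op 2: place BQ@(3,0)
Op 3: remove (3,0)
Op 4: place BK@(1,1)
Op 5: place BQ@(0,2)
Per-piece attacks for B:
  BQ@(0,2): attacks (0,3) (0,4) (0,5) (0,1) (0,0) (1,2) (2,2) (3,2) (4,2) (5,2) (1,3) (2,4) (3,5) (1,1) [ray(1,-1) blocked at (1,1)]
  BK@(1,1): attacks (1,2) (1,0) (2,1) (0,1) (2,2) (2,0) (0,2) (0,0)
  BN@(4,5): attacks (5,3) (3,3) (2,4)
Union (20 distinct): (0,0) (0,1) (0,2) (0,3) (0,4) (0,5) (1,0) (1,1) (1,2) (1,3) (2,0) (2,1) (2,2) (2,4) (3,2) (3,3) (3,5) (4,2) (5,2) (5,3)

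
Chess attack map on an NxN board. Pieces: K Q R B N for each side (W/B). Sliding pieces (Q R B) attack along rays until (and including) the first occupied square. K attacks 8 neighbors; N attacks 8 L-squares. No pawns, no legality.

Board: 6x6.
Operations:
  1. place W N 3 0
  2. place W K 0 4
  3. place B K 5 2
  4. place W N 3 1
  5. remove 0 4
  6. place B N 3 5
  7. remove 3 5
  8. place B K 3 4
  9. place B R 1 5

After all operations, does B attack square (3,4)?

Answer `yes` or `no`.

Op 1: place WN@(3,0)
Op 2: place WK@(0,4)
Op 3: place BK@(5,2)
Op 4: place WN@(3,1)
Op 5: remove (0,4)
Op 6: place BN@(3,5)
Op 7: remove (3,5)
Op 8: place BK@(3,4)
Op 9: place BR@(1,5)
Per-piece attacks for B:
  BR@(1,5): attacks (1,4) (1,3) (1,2) (1,1) (1,0) (2,5) (3,5) (4,5) (5,5) (0,5)
  BK@(3,4): attacks (3,5) (3,3) (4,4) (2,4) (4,5) (4,3) (2,5) (2,3)
  BK@(5,2): attacks (5,3) (5,1) (4,2) (4,3) (4,1)
B attacks (3,4): no

Answer: no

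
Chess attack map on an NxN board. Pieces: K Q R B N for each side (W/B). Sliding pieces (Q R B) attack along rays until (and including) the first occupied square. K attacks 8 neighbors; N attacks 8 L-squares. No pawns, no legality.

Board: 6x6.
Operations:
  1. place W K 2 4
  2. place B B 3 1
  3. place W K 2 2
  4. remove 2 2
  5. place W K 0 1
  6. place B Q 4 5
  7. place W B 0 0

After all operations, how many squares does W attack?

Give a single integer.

Op 1: place WK@(2,4)
Op 2: place BB@(3,1)
Op 3: place WK@(2,2)
Op 4: remove (2,2)
Op 5: place WK@(0,1)
Op 6: place BQ@(4,5)
Op 7: place WB@(0,0)
Per-piece attacks for W:
  WB@(0,0): attacks (1,1) (2,2) (3,3) (4,4) (5,5)
  WK@(0,1): attacks (0,2) (0,0) (1,1) (1,2) (1,0)
  WK@(2,4): attacks (2,5) (2,3) (3,4) (1,4) (3,5) (3,3) (1,5) (1,3)
Union (16 distinct): (0,0) (0,2) (1,0) (1,1) (1,2) (1,3) (1,4) (1,5) (2,2) (2,3) (2,5) (3,3) (3,4) (3,5) (4,4) (5,5)

Answer: 16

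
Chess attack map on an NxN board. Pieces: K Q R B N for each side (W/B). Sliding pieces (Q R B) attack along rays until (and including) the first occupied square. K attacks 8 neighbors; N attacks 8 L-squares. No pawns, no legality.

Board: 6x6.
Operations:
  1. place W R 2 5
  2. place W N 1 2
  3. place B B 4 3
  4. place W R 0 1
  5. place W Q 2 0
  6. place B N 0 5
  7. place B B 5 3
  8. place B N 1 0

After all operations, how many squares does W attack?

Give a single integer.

Answer: 26

Derivation:
Op 1: place WR@(2,5)
Op 2: place WN@(1,2)
Op 3: place BB@(4,3)
Op 4: place WR@(0,1)
Op 5: place WQ@(2,0)
Op 6: place BN@(0,5)
Op 7: place BB@(5,3)
Op 8: place BN@(1,0)
Per-piece attacks for W:
  WR@(0,1): attacks (0,2) (0,3) (0,4) (0,5) (0,0) (1,1) (2,1) (3,1) (4,1) (5,1) [ray(0,1) blocked at (0,5)]
  WN@(1,2): attacks (2,4) (3,3) (0,4) (2,0) (3,1) (0,0)
  WQ@(2,0): attacks (2,1) (2,2) (2,3) (2,4) (2,5) (3,0) (4,0) (5,0) (1,0) (3,1) (4,2) (5,3) (1,1) (0,2) [ray(0,1) blocked at (2,5); ray(-1,0) blocked at (1,0); ray(1,1) blocked at (5,3)]
  WR@(2,5): attacks (2,4) (2,3) (2,2) (2,1) (2,0) (3,5) (4,5) (5,5) (1,5) (0,5) [ray(0,-1) blocked at (2,0); ray(-1,0) blocked at (0,5)]
Union (26 distinct): (0,0) (0,2) (0,3) (0,4) (0,5) (1,0) (1,1) (1,5) (2,0) (2,1) (2,2) (2,3) (2,4) (2,5) (3,0) (3,1) (3,3) (3,5) (4,0) (4,1) (4,2) (4,5) (5,0) (5,1) (5,3) (5,5)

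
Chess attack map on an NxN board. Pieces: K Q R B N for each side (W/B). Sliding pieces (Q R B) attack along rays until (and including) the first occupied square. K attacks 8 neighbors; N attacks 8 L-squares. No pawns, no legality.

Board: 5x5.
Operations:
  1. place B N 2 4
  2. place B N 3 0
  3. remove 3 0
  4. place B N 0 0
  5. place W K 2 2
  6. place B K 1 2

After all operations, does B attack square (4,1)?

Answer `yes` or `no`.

Op 1: place BN@(2,4)
Op 2: place BN@(3,0)
Op 3: remove (3,0)
Op 4: place BN@(0,0)
Op 5: place WK@(2,2)
Op 6: place BK@(1,2)
Per-piece attacks for B:
  BN@(0,0): attacks (1,2) (2,1)
  BK@(1,2): attacks (1,3) (1,1) (2,2) (0,2) (2,3) (2,1) (0,3) (0,1)
  BN@(2,4): attacks (3,2) (4,3) (1,2) (0,3)
B attacks (4,1): no

Answer: no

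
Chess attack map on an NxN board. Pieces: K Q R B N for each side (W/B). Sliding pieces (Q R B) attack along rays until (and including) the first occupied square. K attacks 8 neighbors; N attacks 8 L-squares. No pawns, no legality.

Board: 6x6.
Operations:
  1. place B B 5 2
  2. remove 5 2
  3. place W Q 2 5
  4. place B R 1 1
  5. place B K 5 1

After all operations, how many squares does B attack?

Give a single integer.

Op 1: place BB@(5,2)
Op 2: remove (5,2)
Op 3: place WQ@(2,5)
Op 4: place BR@(1,1)
Op 5: place BK@(5,1)
Per-piece attacks for B:
  BR@(1,1): attacks (1,2) (1,3) (1,4) (1,5) (1,0) (2,1) (3,1) (4,1) (5,1) (0,1) [ray(1,0) blocked at (5,1)]
  BK@(5,1): attacks (5,2) (5,0) (4,1) (4,2) (4,0)
Union (14 distinct): (0,1) (1,0) (1,2) (1,3) (1,4) (1,5) (2,1) (3,1) (4,0) (4,1) (4,2) (5,0) (5,1) (5,2)

Answer: 14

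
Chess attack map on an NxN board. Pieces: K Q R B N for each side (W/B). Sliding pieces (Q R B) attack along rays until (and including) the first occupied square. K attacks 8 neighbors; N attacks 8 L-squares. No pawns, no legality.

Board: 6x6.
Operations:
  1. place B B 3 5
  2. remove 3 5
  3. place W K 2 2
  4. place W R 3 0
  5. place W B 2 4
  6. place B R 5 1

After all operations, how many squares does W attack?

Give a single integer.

Answer: 19

Derivation:
Op 1: place BB@(3,5)
Op 2: remove (3,5)
Op 3: place WK@(2,2)
Op 4: place WR@(3,0)
Op 5: place WB@(2,4)
Op 6: place BR@(5,1)
Per-piece attacks for W:
  WK@(2,2): attacks (2,3) (2,1) (3,2) (1,2) (3,3) (3,1) (1,3) (1,1)
  WB@(2,4): attacks (3,5) (3,3) (4,2) (5,1) (1,5) (1,3) (0,2) [ray(1,-1) blocked at (5,1)]
  WR@(3,0): attacks (3,1) (3,2) (3,3) (3,4) (3,5) (4,0) (5,0) (2,0) (1,0) (0,0)
Union (19 distinct): (0,0) (0,2) (1,0) (1,1) (1,2) (1,3) (1,5) (2,0) (2,1) (2,3) (3,1) (3,2) (3,3) (3,4) (3,5) (4,0) (4,2) (5,0) (5,1)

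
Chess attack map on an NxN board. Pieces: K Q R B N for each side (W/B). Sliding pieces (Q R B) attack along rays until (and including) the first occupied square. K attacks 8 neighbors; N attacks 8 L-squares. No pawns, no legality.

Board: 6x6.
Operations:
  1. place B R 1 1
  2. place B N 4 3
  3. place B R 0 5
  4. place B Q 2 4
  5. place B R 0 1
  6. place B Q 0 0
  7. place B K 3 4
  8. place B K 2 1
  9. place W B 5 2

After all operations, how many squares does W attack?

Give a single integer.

Answer: 3

Derivation:
Op 1: place BR@(1,1)
Op 2: place BN@(4,3)
Op 3: place BR@(0,5)
Op 4: place BQ@(2,4)
Op 5: place BR@(0,1)
Op 6: place BQ@(0,0)
Op 7: place BK@(3,4)
Op 8: place BK@(2,1)
Op 9: place WB@(5,2)
Per-piece attacks for W:
  WB@(5,2): attacks (4,3) (4,1) (3,0) [ray(-1,1) blocked at (4,3)]
Union (3 distinct): (3,0) (4,1) (4,3)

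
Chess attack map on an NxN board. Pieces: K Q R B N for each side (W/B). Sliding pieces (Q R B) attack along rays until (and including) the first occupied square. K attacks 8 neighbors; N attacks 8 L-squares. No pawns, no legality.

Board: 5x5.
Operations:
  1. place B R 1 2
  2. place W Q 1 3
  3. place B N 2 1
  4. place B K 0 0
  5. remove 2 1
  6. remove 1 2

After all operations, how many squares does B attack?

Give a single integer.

Answer: 3

Derivation:
Op 1: place BR@(1,2)
Op 2: place WQ@(1,3)
Op 3: place BN@(2,1)
Op 4: place BK@(0,0)
Op 5: remove (2,1)
Op 6: remove (1,2)
Per-piece attacks for B:
  BK@(0,0): attacks (0,1) (1,0) (1,1)
Union (3 distinct): (0,1) (1,0) (1,1)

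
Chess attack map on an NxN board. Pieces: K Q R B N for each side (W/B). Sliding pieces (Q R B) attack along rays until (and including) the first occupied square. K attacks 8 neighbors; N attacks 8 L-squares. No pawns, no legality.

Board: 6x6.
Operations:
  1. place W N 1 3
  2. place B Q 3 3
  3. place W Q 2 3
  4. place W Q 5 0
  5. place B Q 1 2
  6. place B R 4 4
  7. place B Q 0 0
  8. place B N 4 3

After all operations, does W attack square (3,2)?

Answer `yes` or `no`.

Op 1: place WN@(1,3)
Op 2: place BQ@(3,3)
Op 3: place WQ@(2,3)
Op 4: place WQ@(5,0)
Op 5: place BQ@(1,2)
Op 6: place BR@(4,4)
Op 7: place BQ@(0,0)
Op 8: place BN@(4,3)
Per-piece attacks for W:
  WN@(1,3): attacks (2,5) (3,4) (0,5) (2,1) (3,2) (0,1)
  WQ@(2,3): attacks (2,4) (2,5) (2,2) (2,1) (2,0) (3,3) (1,3) (3,4) (4,5) (3,2) (4,1) (5,0) (1,4) (0,5) (1,2) [ray(1,0) blocked at (3,3); ray(-1,0) blocked at (1,3); ray(1,-1) blocked at (5,0); ray(-1,-1) blocked at (1,2)]
  WQ@(5,0): attacks (5,1) (5,2) (5,3) (5,4) (5,5) (4,0) (3,0) (2,0) (1,0) (0,0) (4,1) (3,2) (2,3) [ray(-1,0) blocked at (0,0); ray(-1,1) blocked at (2,3)]
W attacks (3,2): yes

Answer: yes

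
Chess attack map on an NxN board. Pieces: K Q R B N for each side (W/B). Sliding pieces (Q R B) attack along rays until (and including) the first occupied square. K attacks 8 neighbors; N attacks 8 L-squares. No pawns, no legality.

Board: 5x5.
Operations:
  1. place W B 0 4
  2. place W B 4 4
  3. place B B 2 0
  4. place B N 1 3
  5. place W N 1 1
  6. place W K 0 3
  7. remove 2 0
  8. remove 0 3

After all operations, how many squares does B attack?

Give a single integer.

Op 1: place WB@(0,4)
Op 2: place WB@(4,4)
Op 3: place BB@(2,0)
Op 4: place BN@(1,3)
Op 5: place WN@(1,1)
Op 6: place WK@(0,3)
Op 7: remove (2,0)
Op 8: remove (0,3)
Per-piece attacks for B:
  BN@(1,3): attacks (3,4) (2,1) (3,2) (0,1)
Union (4 distinct): (0,1) (2,1) (3,2) (3,4)

Answer: 4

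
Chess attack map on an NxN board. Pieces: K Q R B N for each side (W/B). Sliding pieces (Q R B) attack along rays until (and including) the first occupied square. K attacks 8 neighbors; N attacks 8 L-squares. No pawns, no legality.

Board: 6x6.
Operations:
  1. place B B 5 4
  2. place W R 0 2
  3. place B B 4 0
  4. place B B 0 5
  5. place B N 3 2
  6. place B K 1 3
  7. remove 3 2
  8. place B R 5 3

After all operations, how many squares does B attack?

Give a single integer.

Answer: 21

Derivation:
Op 1: place BB@(5,4)
Op 2: place WR@(0,2)
Op 3: place BB@(4,0)
Op 4: place BB@(0,5)
Op 5: place BN@(3,2)
Op 6: place BK@(1,3)
Op 7: remove (3,2)
Op 8: place BR@(5,3)
Per-piece attacks for B:
  BB@(0,5): attacks (1,4) (2,3) (3,2) (4,1) (5,0)
  BK@(1,3): attacks (1,4) (1,2) (2,3) (0,3) (2,4) (2,2) (0,4) (0,2)
  BB@(4,0): attacks (5,1) (3,1) (2,2) (1,3) [ray(-1,1) blocked at (1,3)]
  BR@(5,3): attacks (5,4) (5,2) (5,1) (5,0) (4,3) (3,3) (2,3) (1,3) [ray(0,1) blocked at (5,4); ray(-1,0) blocked at (1,3)]
  BB@(5,4): attacks (4,5) (4,3) (3,2) (2,1) (1,0)
Union (21 distinct): (0,2) (0,3) (0,4) (1,0) (1,2) (1,3) (1,4) (2,1) (2,2) (2,3) (2,4) (3,1) (3,2) (3,3) (4,1) (4,3) (4,5) (5,0) (5,1) (5,2) (5,4)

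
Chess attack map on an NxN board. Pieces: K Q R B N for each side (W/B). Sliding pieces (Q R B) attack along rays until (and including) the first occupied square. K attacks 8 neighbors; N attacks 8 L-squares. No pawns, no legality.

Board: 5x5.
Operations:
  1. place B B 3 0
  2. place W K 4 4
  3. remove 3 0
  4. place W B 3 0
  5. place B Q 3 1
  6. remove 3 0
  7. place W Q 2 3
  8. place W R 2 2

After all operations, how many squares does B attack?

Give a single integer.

Op 1: place BB@(3,0)
Op 2: place WK@(4,4)
Op 3: remove (3,0)
Op 4: place WB@(3,0)
Op 5: place BQ@(3,1)
Op 6: remove (3,0)
Op 7: place WQ@(2,3)
Op 8: place WR@(2,2)
Per-piece attacks for B:
  BQ@(3,1): attacks (3,2) (3,3) (3,4) (3,0) (4,1) (2,1) (1,1) (0,1) (4,2) (4,0) (2,2) (2,0) [ray(-1,1) blocked at (2,2)]
Union (12 distinct): (0,1) (1,1) (2,0) (2,1) (2,2) (3,0) (3,2) (3,3) (3,4) (4,0) (4,1) (4,2)

Answer: 12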